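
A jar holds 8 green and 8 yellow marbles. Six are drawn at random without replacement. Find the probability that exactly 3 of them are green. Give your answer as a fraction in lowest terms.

56/143

The sample space is all 6-subsets of the 16: C(16,6) = 8008.
Selections with exactly 3 green: choose 3 of the 8 green and 3 of the 8 yellow, C(8,3)·C(8,3) = 56·56 = 3136.
Probability = 3136/8008 = 56/143.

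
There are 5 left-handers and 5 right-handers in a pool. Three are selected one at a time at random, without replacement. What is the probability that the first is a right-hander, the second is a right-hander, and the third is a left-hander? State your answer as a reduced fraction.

5/36

Multiply the conditional probabilities at each draw: 5/10 · 4/9 · 5/8 = 100/720 = 5/36.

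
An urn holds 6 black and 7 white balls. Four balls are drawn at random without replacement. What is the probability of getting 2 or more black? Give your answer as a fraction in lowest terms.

Total selections: C(13,4) = 715.
Count the complement (fewer than 2 black): C(6,0)·C(7,4) + C(6,1)·C(7,3) = 35 + 210 = 245.
Probability = 1 − 245/715 = 470/715 = 94/143.

94/143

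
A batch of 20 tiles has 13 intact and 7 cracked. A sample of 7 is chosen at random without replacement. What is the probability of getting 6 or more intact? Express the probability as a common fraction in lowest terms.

286/1615

There are C(20,7) = 77520 ways to choose the 7.
Favorable selections (6 or more intact): C(13,6)·C(7,1) + C(13,7)·C(7,0) = 12012 + 1716 = 13728.
Probability = 13728/77520 = 286/1615.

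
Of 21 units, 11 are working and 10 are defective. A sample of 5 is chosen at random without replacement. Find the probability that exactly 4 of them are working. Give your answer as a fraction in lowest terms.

The sample space is all 5-subsets of the 21: C(21,5) = 20349.
Selections with exactly 4 working: choose 4 of the 11 working and 1 of the 10 defective, C(11,4)·C(10,1) = 330·10 = 3300.
Probability = 3300/20349 = 1100/6783.

1100/6783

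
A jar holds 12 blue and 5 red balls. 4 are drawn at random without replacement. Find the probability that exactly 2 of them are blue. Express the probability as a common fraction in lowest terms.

33/119

There are C(17,4) = 2380 ways to choose 4 from 17.
Selections with exactly 2 blue: choose 2 of the 12 blue and 2 of the 5 red, C(12,2)·C(5,2) = 66·10 = 660.
Probability = 660/2380 = 33/119.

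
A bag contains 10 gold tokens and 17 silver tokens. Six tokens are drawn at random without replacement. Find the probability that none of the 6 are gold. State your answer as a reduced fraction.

476/11385

There are C(27,6) = 296010 possible selections.
Selections with no gold (all silver): C(17,6) = 12376.
Probability = 12376/296010 = 476/11385.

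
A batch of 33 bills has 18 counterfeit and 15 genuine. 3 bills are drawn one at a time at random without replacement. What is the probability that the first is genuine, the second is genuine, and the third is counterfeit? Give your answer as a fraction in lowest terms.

315/2728

Multiply the conditional probabilities at each draw: 15/33 · 14/32 · 18/31 = 3780/32736 = 315/2728.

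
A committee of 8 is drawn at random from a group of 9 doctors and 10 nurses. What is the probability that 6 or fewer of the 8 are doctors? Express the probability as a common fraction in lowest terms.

There are C(19,8) = 75582 ways to choose the 8.
Count the complement (more than 6 doctors): C(9,7)·C(10,1) + C(9,8)·C(10,0) = 360 + 9 = 369.
Probability = 1 − 369/75582 = 75213/75582 = 8357/8398.

8357/8398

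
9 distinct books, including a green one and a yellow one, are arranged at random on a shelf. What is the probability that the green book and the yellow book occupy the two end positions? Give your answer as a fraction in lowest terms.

1/36

There are 9! = 362880 arrangements.
Place the green book and the yellow book at the ends in 2 ways, arrange the remaining 7 in 7! = 5040 ways: 2·5040 = 10080.
Probability = 10080/362880 = 1/36.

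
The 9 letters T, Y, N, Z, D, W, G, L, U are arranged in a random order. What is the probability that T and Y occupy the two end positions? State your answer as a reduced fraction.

There are 9! = 362880 arrangements.
Place T and Y at the ends in 2 ways, arrange the remaining 7 in 7! = 5040 ways: 2·5040 = 10080.
Probability = 10080/362880 = 1/36.

1/36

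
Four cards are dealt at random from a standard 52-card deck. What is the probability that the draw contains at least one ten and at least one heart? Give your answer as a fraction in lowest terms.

52799/270725

There are C(52,4) = 270725 possible draws.
By inclusion-exclusion on the complements, draws missing all tens or all hearts: C(48,4) + C(39,4) − C(36,4) = 194580 + 82251 − 58905 = 217926.
So draws with at least one of each: 270725 − 217926 = 52799, probability 52799/270725.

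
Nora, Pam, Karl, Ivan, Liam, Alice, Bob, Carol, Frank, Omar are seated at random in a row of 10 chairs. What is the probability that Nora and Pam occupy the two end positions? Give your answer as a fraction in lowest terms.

1/45

There are 10! = 3628800 arrangements.
Place Nora and Pam at the ends in 2 ways, arrange the remaining 8 in 8! = 40320 ways: 2·40320 = 80640.
Probability = 80640/3628800 = 1/45.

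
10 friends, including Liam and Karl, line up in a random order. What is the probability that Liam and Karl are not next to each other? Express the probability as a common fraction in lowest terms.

4/5

There are 10! = 3628800 arrangements.
Arrangements with Liam and Karl adjacent: 2·9! = 725760.
So not adjacent: 3628800 − 725760 = 2903040, probability 2903040/3628800 = 4/5.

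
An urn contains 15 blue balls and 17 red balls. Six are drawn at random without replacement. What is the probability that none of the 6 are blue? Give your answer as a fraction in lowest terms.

221/16182

There are C(32,6) = 906192 possible selections.
Selections with no blue (all red): C(17,6) = 12376.
Probability = 12376/906192 = 221/16182.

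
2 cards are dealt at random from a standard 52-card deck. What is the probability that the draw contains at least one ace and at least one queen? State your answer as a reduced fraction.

8/663

There are C(52,2) = 1326 possible draws.
By inclusion-exclusion on the complements, draws missing all aces or all queens: C(48,2) + C(48,2) − C(44,2) = 1128 + 1128 − 946 = 1310.
So draws with at least one of each: 1326 − 1310 = 16, probability 16/1326 = 8/663.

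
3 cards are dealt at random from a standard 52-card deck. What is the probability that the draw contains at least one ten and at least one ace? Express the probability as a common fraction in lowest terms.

188/5525

There are C(52,3) = 22100 possible draws.
By inclusion-exclusion on the complements, draws missing all tens or all aces: C(48,3) + C(48,3) − C(44,3) = 17296 + 17296 − 13244 = 21348.
So draws with at least one of each: 22100 − 21348 = 752, probability 752/22100 = 188/5525.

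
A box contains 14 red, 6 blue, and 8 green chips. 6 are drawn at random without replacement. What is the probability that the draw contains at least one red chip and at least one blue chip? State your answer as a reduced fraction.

10684/13455

There are C(28,6) = 376740 possible draws.
By inclusion-exclusion on the complements, draws missing all red or all blue: C(14,6) + C(22,6) − C(8,6) = 3003 + 74613 − 28 = 77588.
So draws with at least one of each: 376740 − 77588 = 299152, probability 299152/376740 = 10684/13455.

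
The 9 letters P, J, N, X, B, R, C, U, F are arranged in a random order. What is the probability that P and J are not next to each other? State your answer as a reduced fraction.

There are 9! = 362880 arrangements.
Arrangements with P and J adjacent: 2·8! = 80640.
So not adjacent: 362880 − 80640 = 282240, probability 282240/362880 = 7/9.

7/9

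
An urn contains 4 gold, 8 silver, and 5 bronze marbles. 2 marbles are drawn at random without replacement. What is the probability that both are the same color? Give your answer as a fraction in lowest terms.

There are C(17,2) = 136 ways to draw 2 marbles.
All same color: C(4,2) + C(8,2) + C(5,2) = 6 + 28 + 10 = 44.
Probability = 44/136 = 11/34.

11/34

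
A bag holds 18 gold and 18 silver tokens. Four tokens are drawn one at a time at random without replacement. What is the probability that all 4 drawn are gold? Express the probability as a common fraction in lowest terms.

4/77

Multiply the conditional probabilities at each draw: 18/36 · 17/35 · 16/34 · 15/33 = 73440/1413720 = 4/77.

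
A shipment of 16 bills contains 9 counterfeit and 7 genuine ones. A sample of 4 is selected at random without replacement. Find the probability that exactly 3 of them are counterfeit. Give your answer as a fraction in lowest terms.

The sample space is all 4-subsets of the 16: C(16,4) = 1820.
Selections with exactly 3 counterfeit: choose 3 of the 9 counterfeit and 1 of the 7 genuine, C(9,3)·C(7,1) = 84·7 = 588.
Probability = 588/1820 = 21/65.

21/65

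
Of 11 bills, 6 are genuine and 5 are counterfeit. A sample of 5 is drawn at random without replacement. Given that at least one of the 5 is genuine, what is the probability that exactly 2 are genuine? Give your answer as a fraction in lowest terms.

Work in counts. Selections with at least one genuine: C(11,5) − C(5,5) = 462 − 1 = 461.
Of those, selections where exactly 2 are genuine: C(6,2)·C(5,3) = 15·10 = 150.
Conditional probability = 150/461.

150/461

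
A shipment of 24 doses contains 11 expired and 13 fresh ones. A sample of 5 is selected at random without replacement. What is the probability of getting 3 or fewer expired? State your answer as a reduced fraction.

Total selections: C(24,5) = 42504.
Favorable selections (3 or fewer expired): C(11,0)·C(13,5) + C(11,1)·C(13,4) + C(11,2)·C(13,3) + C(11,3)·C(13,2) = 1287 + 7865 + 15730 + 12870 = 37752.
Probability = 37752/42504 = 143/161.

143/161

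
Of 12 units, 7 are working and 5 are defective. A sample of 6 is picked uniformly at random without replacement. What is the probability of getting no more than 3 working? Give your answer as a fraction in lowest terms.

1/2

There are C(12,6) = 924 ways to choose the 6.
Favorable selections (no more than 3 working): C(7,1)·C(5,5) + C(7,2)·C(5,4) + C(7,3)·C(5,3) = 7 + 105 + 350 = 462.
Probability = 462/924 = 1/2.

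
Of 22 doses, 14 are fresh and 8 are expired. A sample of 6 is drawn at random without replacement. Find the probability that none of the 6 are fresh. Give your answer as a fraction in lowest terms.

There are C(22,6) = 74613 possible selections.
Selections with no fresh (all expired): C(8,6) = 28.
Probability = 28/74613 = 4/10659.

4/10659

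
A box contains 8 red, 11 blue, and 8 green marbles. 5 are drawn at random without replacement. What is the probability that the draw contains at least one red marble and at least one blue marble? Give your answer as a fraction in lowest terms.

There are C(27,5) = 80730 possible draws.
By inclusion-exclusion on the complements, draws missing all red or all blue: C(19,5) + C(16,5) − C(8,5) = 11628 + 4368 − 56 = 15940.
So draws with at least one of each: 80730 − 15940 = 64790, probability 64790/80730 = 6479/8073.

6479/8073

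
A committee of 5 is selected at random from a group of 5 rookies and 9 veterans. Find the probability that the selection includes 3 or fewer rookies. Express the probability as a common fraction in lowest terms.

978/1001

There are C(14,5) = 2002 ways to choose the 5.
Favorable selections (3 or fewer rookies): C(5,0)·C(9,5) + C(5,1)·C(9,4) + C(5,2)·C(9,3) + C(5,3)·C(9,2) = 126 + 630 + 840 + 360 = 1956.
Probability = 1956/2002 = 978/1001.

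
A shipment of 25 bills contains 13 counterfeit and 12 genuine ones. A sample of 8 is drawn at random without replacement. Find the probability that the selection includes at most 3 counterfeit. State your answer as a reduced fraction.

125/437

There are C(25,8) = 1081575 ways to choose the 8.
Favorable selections (at most 3 counterfeit): C(13,0)·C(12,8) + C(13,1)·C(12,7) + C(13,2)·C(12,6) + C(13,3)·C(12,5) = 495 + 10296 + 72072 + 226512 = 309375.
Probability = 309375/1081575 = 125/437.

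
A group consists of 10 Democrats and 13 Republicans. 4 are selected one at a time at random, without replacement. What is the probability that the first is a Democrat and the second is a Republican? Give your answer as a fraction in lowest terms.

Multiply the conditional probabilities at each draw: 10/23 · 13/22 = 130/506 = 65/253.

65/253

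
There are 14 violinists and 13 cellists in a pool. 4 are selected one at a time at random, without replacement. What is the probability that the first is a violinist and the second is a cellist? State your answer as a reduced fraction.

7/27

Multiply the conditional probabilities at each draw: 14/27 · 13/26 = 182/702 = 7/27.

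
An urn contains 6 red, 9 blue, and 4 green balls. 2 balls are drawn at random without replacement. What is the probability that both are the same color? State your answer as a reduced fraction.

There are C(19,2) = 171 ways to draw 2 balls.
All same color: C(6,2) + C(9,2) + C(4,2) = 15 + 36 + 6 = 57.
Probability = 57/171 = 1/3.

1/3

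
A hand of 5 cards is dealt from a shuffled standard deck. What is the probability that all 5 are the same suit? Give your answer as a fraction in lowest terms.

33/16660

There are C(52,5) = 2598960 possible 5-card hands.
Hands of one suit: 4 suits × C(13,5) = 4·1287 = 5148.
Probability = 5148/2598960 = 33/16660.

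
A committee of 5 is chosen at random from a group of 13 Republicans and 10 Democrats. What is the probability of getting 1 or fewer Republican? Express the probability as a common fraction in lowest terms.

There are C(23,5) = 33649 ways to choose the 5.
Favorable selections (1 or fewer Republican): C(13,0)·C(10,5) + C(13,1)·C(10,4) = 252 + 2730 = 2982.
Probability = 2982/33649 = 426/4807.

426/4807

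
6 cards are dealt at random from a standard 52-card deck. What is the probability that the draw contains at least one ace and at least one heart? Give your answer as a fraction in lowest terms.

There are C(52,6) = 20358520 possible draws.
By inclusion-exclusion on the complements, draws missing all aces or all hearts: C(48,6) + C(39,6) − C(36,6) = 12271512 + 3262623 − 1947792 = 13586343.
So draws with at least one of each: 20358520 − 13586343 = 6772177, probability 6772177/20358520.

6772177/20358520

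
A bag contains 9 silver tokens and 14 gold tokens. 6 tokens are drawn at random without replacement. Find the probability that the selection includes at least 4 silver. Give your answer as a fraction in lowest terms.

There are C(23,6) = 100947 ways to choose the 6.
Favorable selections (at least 4 silver): C(9,4)·C(14,2) + C(9,5)·C(14,1) + C(9,6)·C(14,0) = 11466 + 1764 + 84 = 13314.
Probability = 13314/100947 = 634/4807.

634/4807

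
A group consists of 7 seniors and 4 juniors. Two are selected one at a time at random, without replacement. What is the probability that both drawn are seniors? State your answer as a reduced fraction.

21/55

Multiply the conditional probabilities at each draw: 7/11 · 6/10 = 42/110 = 21/55.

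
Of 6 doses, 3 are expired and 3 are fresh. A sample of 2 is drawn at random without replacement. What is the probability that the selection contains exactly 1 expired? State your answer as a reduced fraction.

3/5

There are C(6,2) = 15 ways to choose 2 from 6.
Selections with exactly 1 expired: choose 1 of the 3 expired and 1 of the 3 fresh, C(3,1)·C(3,1) = 3·3 = 9.
Probability = 9/15 = 3/5.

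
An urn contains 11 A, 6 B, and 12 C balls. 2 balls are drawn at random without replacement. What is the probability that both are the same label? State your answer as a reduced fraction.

68/203

There are C(29,2) = 406 ways to draw 2 balls.
All same label: C(11,2) + C(6,2) + C(12,2) = 55 + 15 + 66 = 136.
Probability = 136/406 = 68/203.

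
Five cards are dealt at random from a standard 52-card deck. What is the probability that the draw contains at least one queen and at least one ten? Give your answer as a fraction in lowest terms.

There are C(52,5) = 2598960 possible draws.
By inclusion-exclusion on the complements, draws missing all queens or all tens: C(48,5) + C(48,5) − C(44,5) = 1712304 + 1712304 − 1086008 = 2338600.
So draws with at least one of each: 2598960 − 2338600 = 260360, probability 260360/2598960 = 6509/64974.

6509/64974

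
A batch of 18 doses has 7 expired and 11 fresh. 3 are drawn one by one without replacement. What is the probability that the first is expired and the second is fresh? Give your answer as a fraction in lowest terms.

77/306

Multiply the conditional probabilities at each draw: 7/18 · 11/17 = 77/306.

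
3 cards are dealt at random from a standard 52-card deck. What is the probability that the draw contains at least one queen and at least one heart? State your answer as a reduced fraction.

33/260

There are C(52,3) = 22100 possible draws.
By inclusion-exclusion on the complements, draws missing all queens or all hearts: C(48,3) + C(39,3) − C(36,3) = 17296 + 9139 − 7140 = 19295.
So draws with at least one of each: 22100 − 19295 = 2805, probability 2805/22100 = 33/260.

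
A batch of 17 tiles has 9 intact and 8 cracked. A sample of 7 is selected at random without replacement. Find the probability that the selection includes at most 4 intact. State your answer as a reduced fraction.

There are C(17,7) = 19448 ways to choose the 7.
Count the complement (more than 4 intact): C(9,5)·C(8,2) + C(9,6)·C(8,1) + C(9,7)·C(8,0) = 3528 + 672 + 36 = 4236.
Probability = 1 − 4236/19448 = 15212/19448 = 3803/4862.

3803/4862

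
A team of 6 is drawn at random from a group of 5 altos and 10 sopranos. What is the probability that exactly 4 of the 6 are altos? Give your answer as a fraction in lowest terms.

There are C(15,6) = 5005 ways to choose 6 from 15.
Selections with exactly 4 altos: choose 4 of the 5 altos and 2 of the 10 sopranos, C(5,4)·C(10,2) = 5·45 = 225.
Probability = 225/5005 = 45/1001.

45/1001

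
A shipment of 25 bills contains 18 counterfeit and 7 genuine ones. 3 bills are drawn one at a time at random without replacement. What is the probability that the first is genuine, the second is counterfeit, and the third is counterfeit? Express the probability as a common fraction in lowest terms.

357/2300

Multiply the conditional probabilities at each draw: 7/25 · 18/24 · 17/23 = 2142/13800 = 357/2300.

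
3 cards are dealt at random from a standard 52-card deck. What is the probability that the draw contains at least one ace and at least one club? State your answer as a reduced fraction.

There are C(52,3) = 22100 possible draws.
By inclusion-exclusion on the complements, draws missing all aces or all clubs: C(48,3) + C(39,3) − C(36,3) = 17296 + 9139 − 7140 = 19295.
So draws with at least one of each: 22100 − 19295 = 2805, probability 2805/22100 = 33/260.

33/260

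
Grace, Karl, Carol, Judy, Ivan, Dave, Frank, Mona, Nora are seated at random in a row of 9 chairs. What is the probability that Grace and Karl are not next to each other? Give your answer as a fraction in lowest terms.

There are 9! = 362880 arrangements.
Arrangements with Grace and Karl adjacent: 2·8! = 80640.
So not adjacent: 362880 − 80640 = 282240, probability 282240/362880 = 7/9.

7/9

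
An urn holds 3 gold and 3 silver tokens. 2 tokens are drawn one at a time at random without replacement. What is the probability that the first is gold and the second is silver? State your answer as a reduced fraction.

3/10

Multiply the conditional probabilities at each draw: 3/6 · 3/5 = 9/30 = 3/10.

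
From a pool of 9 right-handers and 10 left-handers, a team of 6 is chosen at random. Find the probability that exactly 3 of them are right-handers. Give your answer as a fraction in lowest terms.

The sample space is all 6-subsets of the 19: C(19,6) = 27132.
Selections with exactly 3 right-handers: choose 3 of the 9 right-handers and 3 of the 10 left-handers, C(9,3)·C(10,3) = 84·120 = 10080.
Probability = 10080/27132 = 120/323.

120/323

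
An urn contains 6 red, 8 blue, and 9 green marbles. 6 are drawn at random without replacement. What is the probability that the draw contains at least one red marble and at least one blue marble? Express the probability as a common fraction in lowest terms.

There are C(23,6) = 100947 possible draws.
By inclusion-exclusion on the complements, draws missing all red or all blue: C(17,6) + C(15,6) − C(9,6) = 12376 + 5005 − 84 = 17297.
So draws with at least one of each: 100947 − 17297 = 83650, probability 83650/100947 = 11950/14421.

11950/14421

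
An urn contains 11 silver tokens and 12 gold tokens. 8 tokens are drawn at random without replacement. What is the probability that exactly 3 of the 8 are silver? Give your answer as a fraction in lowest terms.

1980/7429

Total number of selections: C(23,8) = 490314.
Selections with exactly 3 silver: choose 3 of the 11 silver and 5 of the 12 gold, C(11,3)·C(12,5) = 165·792 = 130680.
Probability = 130680/490314 = 1980/7429.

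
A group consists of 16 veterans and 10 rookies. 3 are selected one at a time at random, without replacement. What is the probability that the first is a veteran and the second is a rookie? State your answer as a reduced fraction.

16/65

Multiply the conditional probabilities at each draw: 16/26 · 10/25 = 160/650 = 16/65.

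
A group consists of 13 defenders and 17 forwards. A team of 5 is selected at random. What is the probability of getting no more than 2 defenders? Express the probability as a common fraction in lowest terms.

There are C(30,5) = 142506 ways to choose the 5.
Favorable selections (no more than 2 defenders): C(13,0)·C(17,5) + C(13,1)·C(17,4) + C(13,2)·C(17,3) = 6188 + 30940 + 53040 = 90168.
Probability = 90168/142506 = 1156/1827.

1156/1827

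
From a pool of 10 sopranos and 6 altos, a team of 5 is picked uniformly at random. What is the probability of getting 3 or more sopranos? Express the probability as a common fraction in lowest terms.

69/91

There are C(16,5) = 4368 ways to choose the 5.
Favorable selections (3 or more sopranos): C(10,3)·C(6,2) + C(10,4)·C(6,1) + C(10,5)·C(6,0) = 1800 + 1260 + 252 = 3312.
Probability = 3312/4368 = 69/91.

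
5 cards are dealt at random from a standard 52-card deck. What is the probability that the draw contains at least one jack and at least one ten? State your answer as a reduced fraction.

6509/64974

There are C(52,5) = 2598960 possible draws.
By inclusion-exclusion on the complements, draws missing all jacks or all tens: C(48,5) + C(48,5) − C(44,5) = 1712304 + 1712304 − 1086008 = 2338600.
So draws with at least one of each: 2598960 − 2338600 = 260360, probability 260360/2598960 = 6509/64974.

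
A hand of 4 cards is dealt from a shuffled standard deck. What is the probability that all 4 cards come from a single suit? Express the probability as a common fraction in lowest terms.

44/4165

There are C(52,4) = 270725 possible 4-card hands.
Hands of one suit: 4 suits × C(13,4) = 4·715 = 2860.
Probability = 2860/270725 = 44/4165.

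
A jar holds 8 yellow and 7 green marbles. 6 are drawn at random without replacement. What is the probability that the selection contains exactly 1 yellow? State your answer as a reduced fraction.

24/715

Total number of selections: C(15,6) = 5005.
Selections with exactly 1 yellow: choose 1 of the 8 yellow and 5 of the 7 green, C(8,1)·C(7,5) = 8·21 = 168.
Probability = 168/5005 = 24/715.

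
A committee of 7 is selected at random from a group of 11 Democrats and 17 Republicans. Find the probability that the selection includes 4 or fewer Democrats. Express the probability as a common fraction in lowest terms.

Total selections: C(28,7) = 1184040.
Count the complement (more than 4 Democrats): C(11,5)·C(17,2) + C(11,6)·C(17,1) + C(11,7)·C(17,0) = 62832 + 7854 + 330 = 71016.
Probability = 1 − 71016/1184040 = 1113024/1184040 = 4216/4485.

4216/4485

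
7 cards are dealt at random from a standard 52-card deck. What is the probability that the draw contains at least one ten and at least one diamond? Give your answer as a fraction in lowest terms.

There are C(52,7) = 133784560 possible draws.
By inclusion-exclusion on the complements, draws missing all tens or all diamonds: C(48,7) + C(39,7) − C(36,7) = 73629072 + 15380937 − 8347680 = 80662329.
So draws with at least one of each: 133784560 − 80662329 = 53122231, probability 53122231/133784560.

53122231/133784560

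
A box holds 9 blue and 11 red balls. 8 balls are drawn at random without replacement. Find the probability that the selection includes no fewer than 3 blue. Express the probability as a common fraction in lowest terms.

Total selections: C(20,8) = 125970.
Favorable selections (no fewer than 3 blue): C(9,3)·C(11,5) + C(9,4)·C(11,4) + C(9,5)·C(11,3) + C(9,6)·C(11,2) + C(9,7)·C(11,1) + C(9,8)·C(11,0) = 38808 + 41580 + 20790 + 4620 + 396 + 9 = 106203.
Probability = 106203/125970 = 35401/41990.

35401/41990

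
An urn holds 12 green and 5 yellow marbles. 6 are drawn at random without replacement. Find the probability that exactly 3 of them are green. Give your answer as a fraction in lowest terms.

275/1547

There are C(17,6) = 12376 ways to choose 6 from 17.
Selections with exactly 3 green: choose 3 of the 12 green and 3 of the 5 yellow, C(12,3)·C(5,3) = 220·10 = 2200.
Probability = 2200/12376 = 275/1547.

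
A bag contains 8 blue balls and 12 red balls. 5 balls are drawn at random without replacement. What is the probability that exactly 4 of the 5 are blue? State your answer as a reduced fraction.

35/646

There are C(20,5) = 15504 ways to choose 5 from 20.
Selections with exactly 4 blue: choose 4 of the 8 blue and 1 of the 12 red, C(8,4)·C(12,1) = 70·12 = 840.
Probability = 840/15504 = 35/646.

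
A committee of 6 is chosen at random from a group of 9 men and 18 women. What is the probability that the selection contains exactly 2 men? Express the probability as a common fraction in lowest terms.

Total number of selections: C(27,6) = 296010.
Selections with exactly 2 men: choose 2 of the 9 men and 4 of the 18 women, C(9,2)·C(18,4) = 36·3060 = 110160.
Probability = 110160/296010 = 1224/3289.

1224/3289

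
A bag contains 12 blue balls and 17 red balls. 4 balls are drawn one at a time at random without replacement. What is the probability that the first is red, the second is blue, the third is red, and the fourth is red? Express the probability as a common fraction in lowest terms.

680/7917

Multiply the conditional probabilities at each draw: 17/29 · 12/28 · 16/27 · 15/26 = 48960/570024 = 680/7917.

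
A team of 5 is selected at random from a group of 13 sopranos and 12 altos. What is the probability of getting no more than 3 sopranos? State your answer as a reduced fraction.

There are C(25,5) = 53130 ways to choose the 5.
Count the complement (more than 3 sopranos): C(13,4)·C(12,1) + C(13,5)·C(12,0) = 8580 + 1287 = 9867.
Probability = 1 − 9867/53130 = 43263/53130 = 57/70.

57/70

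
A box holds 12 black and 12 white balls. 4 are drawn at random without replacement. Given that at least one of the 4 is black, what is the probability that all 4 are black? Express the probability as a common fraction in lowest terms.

15/307

Work in counts. Selections with at least one black: C(24,4) − C(12,4) = 10626 − 495 = 10131.
Of those, selections where all 4 are black: C(12,4) = 495.
Conditional probability = 495/10131 = 15/307.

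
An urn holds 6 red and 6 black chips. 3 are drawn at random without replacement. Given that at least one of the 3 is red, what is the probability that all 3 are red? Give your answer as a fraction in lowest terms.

1/10

Work in counts. Selections with at least one red: C(12,3) − C(6,3) = 220 − 20 = 200.
Of those, selections where all 3 are red: C(6,3) = 20.
Conditional probability = 20/200 = 1/10.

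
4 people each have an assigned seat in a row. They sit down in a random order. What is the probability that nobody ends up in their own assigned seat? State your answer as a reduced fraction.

There are 4! = 24 seatings.
By inclusion-exclusion, seatings with no fixed points: C(4,0)·4! − C(4,1)·3! + C(4,2)·2! − C(4,3)·1! + C(4,4)·0! = 9.
Probability = 9/24 = 3/8.

3/8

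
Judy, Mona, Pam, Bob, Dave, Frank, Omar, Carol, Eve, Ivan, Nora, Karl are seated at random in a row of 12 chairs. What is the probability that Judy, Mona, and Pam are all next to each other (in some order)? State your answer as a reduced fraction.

1/22

There are 12! = 479001600 arrangements.
Treat the three as one block: 10! placements × 3! orders within the block = 3628800·6 = 21772800.
Probability = 21772800/479001600 = 1/22.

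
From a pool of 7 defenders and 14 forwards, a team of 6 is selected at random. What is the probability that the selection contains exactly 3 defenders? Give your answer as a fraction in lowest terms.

455/1938

There are C(21,6) = 54264 ways to choose 6 from 21.
Selections with exactly 3 defenders: choose 3 of the 7 defenders and 3 of the 14 forwards, C(7,3)·C(14,3) = 35·364 = 12740.
Probability = 12740/54264 = 455/1938.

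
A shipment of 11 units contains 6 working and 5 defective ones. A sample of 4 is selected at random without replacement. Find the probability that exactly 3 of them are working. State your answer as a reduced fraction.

Total number of selections: C(11,4) = 330.
Selections with exactly 3 working: choose 3 of the 6 working and 1 of the 5 defective, C(6,3)·C(5,1) = 20·5 = 100.
Probability = 100/330 = 10/33.

10/33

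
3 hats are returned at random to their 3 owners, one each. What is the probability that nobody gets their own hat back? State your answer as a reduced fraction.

1/3

There are 3! = 6 assignments.
By inclusion-exclusion, assignments with no fixed points: C(3,0)·3! − C(3,1)·2! + C(3,2)·1! − C(3,3)·0! = 2.
Probability = 2/6 = 1/3.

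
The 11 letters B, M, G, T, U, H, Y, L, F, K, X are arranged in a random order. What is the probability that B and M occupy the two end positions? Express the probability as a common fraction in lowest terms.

There are 11! = 39916800 arrangements.
Place B and M at the ends in 2 ways, arrange the remaining 9 in 9! = 362880 ways: 2·362880 = 725760.
Probability = 725760/39916800 = 1/55.

1/55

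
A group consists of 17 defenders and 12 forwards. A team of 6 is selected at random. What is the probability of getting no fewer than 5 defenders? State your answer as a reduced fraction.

238/1305

Total selections: C(29,6) = 475020.
Favorable selections (no fewer than 5 defenders): C(17,5)·C(12,1) + C(17,6)·C(12,0) = 74256 + 12376 = 86632.
Probability = 86632/475020 = 238/1305.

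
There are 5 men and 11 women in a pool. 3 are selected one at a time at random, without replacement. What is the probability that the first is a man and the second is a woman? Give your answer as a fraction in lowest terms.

Multiply the conditional probabilities at each draw: 5/16 · 11/15 = 55/240 = 11/48.

11/48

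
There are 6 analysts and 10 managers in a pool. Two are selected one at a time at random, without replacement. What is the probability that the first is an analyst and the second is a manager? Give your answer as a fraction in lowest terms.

Multiply the conditional probabilities at each draw: 6/16 · 10/15 = 60/240 = 1/4.

1/4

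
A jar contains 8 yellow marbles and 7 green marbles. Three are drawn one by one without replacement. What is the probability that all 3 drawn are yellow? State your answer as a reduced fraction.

Multiply the conditional probabilities at each draw: 8/15 · 7/14 · 6/13 = 336/2730 = 8/65.

8/65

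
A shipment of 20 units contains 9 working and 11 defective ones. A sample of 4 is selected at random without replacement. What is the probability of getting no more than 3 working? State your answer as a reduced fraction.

There are C(20,4) = 4845 ways to choose the 4.
The complement is exactly 4 working: C(9,4)·C(11,0) = 126.
Probability = 1 − 126/4845 = 4719/4845 = 1573/1615.

1573/1615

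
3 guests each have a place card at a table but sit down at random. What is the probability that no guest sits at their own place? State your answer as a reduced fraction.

1/3

There are 3! = 6 seatings.
By inclusion-exclusion, seatings with no fixed points: C(3,0)·3! − C(3,1)·2! + C(3,2)·1! − C(3,3)·0! = 2.
Probability = 2/6 = 1/3.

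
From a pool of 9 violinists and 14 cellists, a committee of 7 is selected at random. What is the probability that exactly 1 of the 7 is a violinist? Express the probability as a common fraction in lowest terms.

Total number of selections: C(23,7) = 245157.
Selections with exactly 1 violinist: choose 1 of the 9 violinists and 6 of the 14 cellists, C(9,1)·C(14,6) = 9·3003 = 27027.
Probability = 27027/245157 = 819/7429.

819/7429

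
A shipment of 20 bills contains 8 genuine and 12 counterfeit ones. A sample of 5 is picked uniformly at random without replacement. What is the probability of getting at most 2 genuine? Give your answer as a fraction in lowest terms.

682/969

Total selections: C(20,5) = 15504.
Favorable selections (at most 2 genuine): C(8,0)·C(12,5) + C(8,1)·C(12,4) + C(8,2)·C(12,3) = 792 + 3960 + 6160 = 10912.
Probability = 10912/15504 = 682/969.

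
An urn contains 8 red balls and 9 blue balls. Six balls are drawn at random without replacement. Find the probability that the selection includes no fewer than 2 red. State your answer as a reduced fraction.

31/34

There are C(17,6) = 12376 ways to choose the 6.
Count the complement (fewer than 2 red): C(8,0)·C(9,6) + C(8,1)·C(9,5) = 84 + 1008 = 1092.
Probability = 1 − 1092/12376 = 11284/12376 = 31/34.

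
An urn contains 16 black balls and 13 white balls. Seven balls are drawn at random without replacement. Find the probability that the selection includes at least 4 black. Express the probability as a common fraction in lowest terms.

Total selections: C(29,7) = 1560780.
Favorable selections (at least 4 black): C(16,4)·C(13,3) + C(16,5)·C(13,2) + C(16,6)·C(13,1) + C(16,7)·C(13,0) = 520520 + 340704 + 104104 + 11440 = 976768.
Probability = 976768/1560780 = 18784/30015.

18784/30015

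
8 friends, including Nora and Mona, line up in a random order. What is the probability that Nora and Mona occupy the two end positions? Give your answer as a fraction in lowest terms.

There are 8! = 40320 arrangements.
Place Nora and Mona at the ends in 2 ways, arrange the remaining 6 in 6! = 720 ways: 2·720 = 1440.
Probability = 1440/40320 = 1/28.

1/28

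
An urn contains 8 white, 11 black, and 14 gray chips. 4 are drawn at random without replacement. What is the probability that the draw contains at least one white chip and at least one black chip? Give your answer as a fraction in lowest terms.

There are C(33,4) = 40920 possible draws.
By inclusion-exclusion on the complements, draws missing all white or all black: C(25,4) + C(22,4) − C(14,4) = 12650 + 7315 − 1001 = 18964.
So draws with at least one of each: 40920 − 18964 = 21956, probability 21956/40920 = 499/930.

499/930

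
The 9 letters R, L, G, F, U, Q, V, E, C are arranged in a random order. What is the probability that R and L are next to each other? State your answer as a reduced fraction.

There are 9! = 362880 arrangements.
Treat R and L as a block: 8! arrangements of the blocks × 2 orders within the block = 2·40320 = 80640.
Probability = 80640/362880 = 2/9.

2/9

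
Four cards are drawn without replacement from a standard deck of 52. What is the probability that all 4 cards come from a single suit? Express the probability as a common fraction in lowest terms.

44/4165

There are C(52,4) = 270725 possible 4-card hands.
Hands of one suit: 4 suits × C(13,4) = 4·715 = 2860.
Probability = 2860/270725 = 44/4165.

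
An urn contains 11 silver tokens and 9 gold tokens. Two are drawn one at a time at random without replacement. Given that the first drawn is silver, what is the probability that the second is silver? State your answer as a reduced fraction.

10/19

After removing one silver, 19 remain: 10 silver and 9 gold.
So the probability the next is silver is 10/19.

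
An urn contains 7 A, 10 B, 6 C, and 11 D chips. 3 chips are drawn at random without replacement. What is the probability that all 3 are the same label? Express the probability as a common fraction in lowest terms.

5/88

There are C(34,3) = 5984 ways to draw 3 chips.
All same label: C(7,3) + C(10,3) + C(6,3) + C(11,3) = 35 + 120 + 20 + 165 = 340.
Probability = 340/5984 = 5/88.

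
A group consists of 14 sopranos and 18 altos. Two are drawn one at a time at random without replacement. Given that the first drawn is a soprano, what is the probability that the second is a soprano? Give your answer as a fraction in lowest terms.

13/31

After removing one soprano, 31 remain: 13 sopranos and 18 altos.
So the probability the next is a soprano is 13/31.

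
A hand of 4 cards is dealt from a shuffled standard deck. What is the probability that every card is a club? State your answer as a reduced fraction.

11/4165

There are C(52,4) = 270725 possible 4-card hands.
Hands that are all clubs: C(13,4) = 715.
Probability = 715/270725 = 11/4165.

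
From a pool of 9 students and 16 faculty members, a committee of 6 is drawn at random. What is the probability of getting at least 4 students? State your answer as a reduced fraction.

123/1265

There are C(25,6) = 177100 ways to choose the 6.
Favorable selections (at least 4 students): C(9,4)·C(16,2) + C(9,5)·C(16,1) + C(9,6)·C(16,0) = 15120 + 2016 + 84 = 17220.
Probability = 17220/177100 = 123/1265.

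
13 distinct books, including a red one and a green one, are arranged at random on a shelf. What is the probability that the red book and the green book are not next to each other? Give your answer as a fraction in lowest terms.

11/13

There are 13! = 6227020800 arrangements.
Arrangements with the red book and the green book adjacent: 2·12! = 958003200.
So not adjacent: 6227020800 − 958003200 = 5269017600, probability 5269017600/6227020800 = 11/13.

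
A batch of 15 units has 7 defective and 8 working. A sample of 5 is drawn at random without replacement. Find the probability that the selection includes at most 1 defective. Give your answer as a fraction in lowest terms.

2/11

There are C(15,5) = 3003 ways to choose the 5.
Favorable selections (at most 1 defective): C(7,0)·C(8,5) + C(7,1)·C(8,4) = 56 + 490 = 546.
Probability = 546/3003 = 2/11.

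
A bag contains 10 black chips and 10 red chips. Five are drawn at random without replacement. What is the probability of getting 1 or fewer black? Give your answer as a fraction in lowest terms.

49/323

There are C(20,5) = 15504 ways to choose the 5.
Favorable selections (1 or fewer black): C(10,0)·C(10,5) + C(10,1)·C(10,4) = 252 + 2100 = 2352.
Probability = 2352/15504 = 49/323.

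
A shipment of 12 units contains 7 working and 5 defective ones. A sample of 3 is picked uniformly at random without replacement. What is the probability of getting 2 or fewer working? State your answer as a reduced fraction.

There are C(12,3) = 220 ways to choose the 3.
The complement is exactly 3 working: C(7,3)·C(5,0) = 35.
Probability = 1 − 35/220 = 185/220 = 37/44.

37/44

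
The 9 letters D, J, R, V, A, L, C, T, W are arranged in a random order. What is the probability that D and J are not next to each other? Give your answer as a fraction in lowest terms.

There are 9! = 362880 arrangements.
Arrangements with D and J adjacent: 2·8! = 80640.
So not adjacent: 362880 − 80640 = 282240, probability 282240/362880 = 7/9.

7/9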